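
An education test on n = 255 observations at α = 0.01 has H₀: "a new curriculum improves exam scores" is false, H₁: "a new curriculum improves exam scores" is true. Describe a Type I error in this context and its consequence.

Type I error: rejecting H₀ when it is true — concluding that a new curriculum improves exam scores when in fact it is not. Consequence: adopting a curriculum that gives no real benefit — disruption for nothing.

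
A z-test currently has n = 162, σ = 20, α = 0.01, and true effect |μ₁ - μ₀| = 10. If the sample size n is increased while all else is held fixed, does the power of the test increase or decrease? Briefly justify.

Power increases: a larger n shrinks the standard error σ/√n, moving the sampling distribution under H₁ further from the critical value.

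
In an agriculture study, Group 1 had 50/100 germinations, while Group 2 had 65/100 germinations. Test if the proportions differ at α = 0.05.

p̂₁ = 0.5, p̂₂ = 0.65, pooled p̂ = 0.575. z = -2.146. Critical: ±1.96. Reject H₀.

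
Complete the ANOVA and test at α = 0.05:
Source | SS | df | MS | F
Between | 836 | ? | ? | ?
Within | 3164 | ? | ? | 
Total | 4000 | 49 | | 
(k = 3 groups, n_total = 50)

df_between = 2, df_within = 47. MS_between = 418.0, MS_within = 67.32. F = 6.209, F_crit ≈ 3.195. Reject H₀.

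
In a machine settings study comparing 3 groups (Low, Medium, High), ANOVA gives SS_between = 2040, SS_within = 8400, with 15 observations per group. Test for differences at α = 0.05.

df_between = 2, df_within = 42. F = MS_between/MS_within = 1020.0/200.0 = 5.1. F_crit ≈ 3.22. Reject H₀. At least one mean differs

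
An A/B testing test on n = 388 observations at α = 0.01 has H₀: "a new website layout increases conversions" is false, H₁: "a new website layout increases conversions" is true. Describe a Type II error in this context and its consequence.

Type II error: failing to reject H₀ when it is false — concluding that a new website layout increases conversions is not supported when in fact it is. Consequence: discarding a layout that would have improved conversions — lost revenue.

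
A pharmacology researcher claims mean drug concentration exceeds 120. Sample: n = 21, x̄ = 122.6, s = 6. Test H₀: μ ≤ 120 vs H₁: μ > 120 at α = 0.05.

t = (122.6 - 120)/(6/√21) = 1.986, df = 20. Critical t = 1.725. Reject H₀.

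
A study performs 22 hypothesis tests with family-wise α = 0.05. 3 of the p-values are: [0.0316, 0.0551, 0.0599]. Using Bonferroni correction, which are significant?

Bonferroni α = 0.05/22 = 0.00227. None of the given p-values are significant.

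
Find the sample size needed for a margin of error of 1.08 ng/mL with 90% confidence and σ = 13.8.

n = (z*σ/E)² = (1.645×13.8/1.08)² = 441.8 → n = 442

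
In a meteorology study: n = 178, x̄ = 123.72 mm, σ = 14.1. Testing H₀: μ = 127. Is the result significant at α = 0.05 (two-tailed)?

z = (123.72 - 127)/(14.1/√178) = -3.104. Since |z| > 1.96, significant at α = 0.05.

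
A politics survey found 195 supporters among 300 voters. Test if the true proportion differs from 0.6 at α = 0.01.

p̂ = 0.65, p₀ = 0.6. z = (p̂ - p₀)/√(p₀(1-p₀)/n) = 1.768. Critical: ±2.576. Fail to reject H₀.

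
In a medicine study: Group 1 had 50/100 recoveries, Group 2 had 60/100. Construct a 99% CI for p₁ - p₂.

p̂₁ = 0.5, p̂₂ = 0.6. Difference = -0.1. CI = (-0.28, 0.08)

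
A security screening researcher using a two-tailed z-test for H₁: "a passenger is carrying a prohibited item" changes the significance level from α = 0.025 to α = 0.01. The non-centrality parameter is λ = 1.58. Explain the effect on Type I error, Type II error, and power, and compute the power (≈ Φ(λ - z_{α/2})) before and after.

Decreasing α from 0.025 to 0.01:
• Type I error rate decreases (α is the Type I rate by definition).
• Critical value moves from z_{α/2} = 2.241 to 2.576, so power = Φ(λ - z_{α/2}) goes from Φ(1.58 - 2.241) = 0.254 to Φ(1.58 - 2.576) = 0.16.
• Type II error rate β = 1 - power therefore increases (0.746 → 0.84).
Appropriate when false positives are costly — here, detaining an innocent passenger — delay and inconvenience.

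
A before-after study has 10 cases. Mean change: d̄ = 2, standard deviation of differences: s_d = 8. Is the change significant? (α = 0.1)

t = d̄/(s_d/√n) = 2/(8/√10) = 0.791. df = 9, critical t = ±1.833. Fail to reject H₀.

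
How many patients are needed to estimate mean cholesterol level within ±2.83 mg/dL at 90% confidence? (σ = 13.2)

n = (z*σ/E)² = (1.645×13.2/2.83)² = 58.9 → n = 59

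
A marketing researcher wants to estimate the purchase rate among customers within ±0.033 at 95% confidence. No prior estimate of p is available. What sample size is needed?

Conservative approach: use p = 0.5 (maximizes p(1-p) = 0.25). n = z²(0.25)/E² = 1.96²×0.25/0.033² = 881.9 → n = 882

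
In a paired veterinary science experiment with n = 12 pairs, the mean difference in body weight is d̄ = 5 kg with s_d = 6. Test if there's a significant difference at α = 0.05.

t = d̄/(s_d/√n) = 5/(6/√12) = 2.887. df = 11, critical t = ±2.201. Reject H₀.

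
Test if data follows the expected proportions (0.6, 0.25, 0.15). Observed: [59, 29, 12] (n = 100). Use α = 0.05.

Expected: [60.0, 25.0, 15.0]. χ² = 1.257. df = 2, critical = 5.991. Fail to reject H₀.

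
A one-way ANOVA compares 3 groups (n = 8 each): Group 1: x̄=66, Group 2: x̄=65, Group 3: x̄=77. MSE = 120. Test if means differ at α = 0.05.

Grand mean = 69.33. SS_between = 709.33, MS_between = 354.67. F = 2.956, F_crit ≈ 3.467. Fail to reject H₀.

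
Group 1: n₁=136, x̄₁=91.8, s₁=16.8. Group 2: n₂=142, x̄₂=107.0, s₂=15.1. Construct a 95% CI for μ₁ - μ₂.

Difference = -15.2. SE = √(16.8²/136 + 15.1²/142) = 1.919. CI = (-18.96, -11.44)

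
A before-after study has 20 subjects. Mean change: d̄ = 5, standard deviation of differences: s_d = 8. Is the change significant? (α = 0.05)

t = d̄/(s_d/√n) = 5/(8/√20) = 2.795. df = 19, critical t = ±2.093. Reject H₀.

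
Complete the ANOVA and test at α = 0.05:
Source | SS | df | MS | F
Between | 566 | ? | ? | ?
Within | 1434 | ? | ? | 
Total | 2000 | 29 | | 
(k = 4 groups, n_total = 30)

df_between = 3, df_within = 26. MS_between = 188.67, MS_within = 55.15. F = 3.421, F_crit ≈ 2.975. Reject H₀.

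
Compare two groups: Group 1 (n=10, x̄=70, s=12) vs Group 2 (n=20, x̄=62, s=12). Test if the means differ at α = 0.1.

Pooled sp = 12.0. t = 1.721, df = 28. Critical t = ±1.701. Reject H₀.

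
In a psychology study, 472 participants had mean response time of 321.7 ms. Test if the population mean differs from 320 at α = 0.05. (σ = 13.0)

z = (x̄ - μ₀)/(σ/√n) = (321.7 - 320)/(13.0/√472) = 2.841. Critical value: ±1.96. Since |2.841| > 1.96, Reject H₀.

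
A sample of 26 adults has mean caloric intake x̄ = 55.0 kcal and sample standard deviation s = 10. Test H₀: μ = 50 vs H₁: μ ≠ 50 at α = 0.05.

t = (x̄ - μ₀)/(s/√n) = (55.0 - 50)/(10/√26) = 2.55. df = 25, critical t = ±2.06. Reject H₀.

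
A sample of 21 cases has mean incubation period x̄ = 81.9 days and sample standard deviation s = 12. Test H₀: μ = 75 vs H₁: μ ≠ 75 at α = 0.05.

t = (x̄ - μ₀)/(s/√n) = (81.9 - 75)/(12/√21) = 2.635. df = 20, critical t = ±2.086. Reject H₀.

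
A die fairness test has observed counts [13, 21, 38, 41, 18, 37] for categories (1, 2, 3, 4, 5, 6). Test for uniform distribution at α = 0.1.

Expected = 28 each. χ² = Σ(O-E)²/E = 25.857. df = 5, critical value = 9.236. Reject H₀.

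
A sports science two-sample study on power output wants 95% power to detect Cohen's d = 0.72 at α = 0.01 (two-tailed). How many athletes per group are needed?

z_{α/2} = 2.576, z_β = Φ⁻¹(0.95) = 1.645. For medium effect (d = 0.72): n per group = 2(z_{α/2} + z_β)²/d² = 2(2.576 + 1.645)²/0.72² = 68.7 → 69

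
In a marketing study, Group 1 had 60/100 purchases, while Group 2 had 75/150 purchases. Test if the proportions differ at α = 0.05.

p̂₁ = 0.6, p̂₂ = 0.5, pooled p̂ = 0.54. z = 1.554. Critical: ±1.96. Fail to reject H₀.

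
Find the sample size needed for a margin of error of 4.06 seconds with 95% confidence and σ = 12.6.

n = (z*σ/E)² = (1.96×12.6/4.06)² = 37.0 → n = 37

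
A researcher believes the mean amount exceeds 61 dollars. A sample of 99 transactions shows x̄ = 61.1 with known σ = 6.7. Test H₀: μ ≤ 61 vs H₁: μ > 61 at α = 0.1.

z = 0.149. Critical value: 1.28. Fail to reject H₀.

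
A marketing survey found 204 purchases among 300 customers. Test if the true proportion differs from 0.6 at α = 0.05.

p̂ = 0.68, p₀ = 0.6. z = (p̂ - p₀)/√(p₀(1-p₀)/n) = 2.828. Critical: ±1.96. Reject H₀.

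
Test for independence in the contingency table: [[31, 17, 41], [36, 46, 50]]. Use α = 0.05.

χ² = 6.492. df = 2, critical = 5.991. Reject H₀. Variables are dependent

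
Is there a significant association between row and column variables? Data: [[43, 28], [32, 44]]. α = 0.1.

χ² = 5.005. df = 1, critical = 2.706. Reject H₀. Variables are dependent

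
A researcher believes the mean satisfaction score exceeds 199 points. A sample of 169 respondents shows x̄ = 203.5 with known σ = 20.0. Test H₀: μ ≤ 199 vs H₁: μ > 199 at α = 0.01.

z = 2.925. Critical value: 2.33. Reject H₀.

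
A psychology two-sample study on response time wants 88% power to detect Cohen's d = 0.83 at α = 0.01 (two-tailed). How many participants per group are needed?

z_{α/2} = 2.576, z_β = Φ⁻¹(0.88) = 1.175. For large effect (d = 0.83): n per group = 2(z_{α/2} + z_β)²/d² = 2(2.576 + 1.175)²/0.83² = 40.8 → 41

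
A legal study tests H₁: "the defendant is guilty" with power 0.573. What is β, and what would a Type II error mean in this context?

β = 1 - power = 1 - 0.573 = 0.427. A Type II error is failing to reject H₀ when H₀ is false (false negative) — here, failing to conclude that the defendant is guilty when in fact it is true. Consequence: acquitting a guilty person.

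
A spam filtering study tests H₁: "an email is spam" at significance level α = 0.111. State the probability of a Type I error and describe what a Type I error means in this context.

P(Type I error) = α = 0.111. A Type I error is rejecting H₀ when H₀ is actually true (false positive) — here, concluding that an email is spam when in fact this is not the case. Consequence: a legitimate email is sent to the spam folder and the user misses it.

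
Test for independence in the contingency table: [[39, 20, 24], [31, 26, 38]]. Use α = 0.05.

χ² = 4.068. df = 2, critical = 5.991. Fail to reject H₀. No evidence of dependence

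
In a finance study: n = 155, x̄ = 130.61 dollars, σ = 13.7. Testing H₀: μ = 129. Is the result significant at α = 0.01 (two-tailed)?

z = (130.61 - 129)/(13.7/√155) = 1.463. Since |z| ≤ 2.576, not significant at α = 0.01.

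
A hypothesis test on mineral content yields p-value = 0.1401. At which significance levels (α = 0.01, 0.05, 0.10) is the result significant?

p = 0.1401. Not significant at any of the given levels.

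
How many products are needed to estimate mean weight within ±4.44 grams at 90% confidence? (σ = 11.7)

n = (z*σ/E)² = (1.645×11.7/4.44)² = 18.8 → n = 19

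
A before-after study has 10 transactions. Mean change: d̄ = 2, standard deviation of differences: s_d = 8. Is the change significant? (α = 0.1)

t = d̄/(s_d/√n) = 2/(8/√10) = 0.791. df = 9, critical t = ±1.833. Fail to reject H₀.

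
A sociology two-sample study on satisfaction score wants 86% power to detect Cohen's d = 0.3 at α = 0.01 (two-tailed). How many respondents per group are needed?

z_{α/2} = 2.576, z_β = Φ⁻¹(0.86) = 1.08. For small effect (d = 0.3): n per group = 2(z_{α/2} + z_β)²/d² = 2(2.576 + 1.08)²/0.3² = 297.03 → 298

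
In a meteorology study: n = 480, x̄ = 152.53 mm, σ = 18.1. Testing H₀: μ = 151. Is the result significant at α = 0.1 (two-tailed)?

z = (152.53 - 151)/(18.1/√480) = 1.852. Since |z| > 1.645, significant at α = 0.1.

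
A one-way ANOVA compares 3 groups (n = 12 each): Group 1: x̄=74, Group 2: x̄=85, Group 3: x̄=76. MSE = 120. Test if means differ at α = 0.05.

Grand mean = 78.33. SS_between = 824.0, MS_between = 412.0. F = 3.433, F_crit ≈ 3.285. Reject H₀.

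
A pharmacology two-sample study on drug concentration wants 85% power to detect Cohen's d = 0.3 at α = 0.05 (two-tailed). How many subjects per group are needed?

z_{α/2} = 1.96, z_β = Φ⁻¹(0.85) = 1.036. For small effect (d = 0.3): n per group = 2(z_{α/2} + z_β)²/d² = 2(1.96 + 1.036)²/0.3² = 199.5 → 200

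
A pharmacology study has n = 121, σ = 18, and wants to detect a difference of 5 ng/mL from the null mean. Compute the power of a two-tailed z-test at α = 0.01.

SE = σ/√n = 18/√121 = 1.636. Non-centrality λ = d/SE = 5/1.636 = 3.056. Power ≈ Φ(λ - z_{α/2}) = Φ(3.056 - 2.576) = Φ(0.48) = 0.684.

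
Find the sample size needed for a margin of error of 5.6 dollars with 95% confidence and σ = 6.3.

n = (z*σ/E)² = (1.96×6.3/5.6)² = 4.9 → n = 5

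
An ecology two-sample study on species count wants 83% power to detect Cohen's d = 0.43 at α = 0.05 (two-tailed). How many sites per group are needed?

z_{α/2} = 1.96, z_β = Φ⁻¹(0.83) = 0.954. For small effect (d = 0.43): n per group = 2(z_{α/2} + z_β)²/d² = 2(1.96 + 0.954)²/0.43² = 91.8 → 92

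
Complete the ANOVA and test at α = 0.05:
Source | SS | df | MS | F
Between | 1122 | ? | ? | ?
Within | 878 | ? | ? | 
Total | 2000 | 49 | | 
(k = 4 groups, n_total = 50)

df_between = 3, df_within = 46. MS_between = 374.0, MS_within = 19.09. F = 19.595, F_crit ≈ 2.807. Reject H₀.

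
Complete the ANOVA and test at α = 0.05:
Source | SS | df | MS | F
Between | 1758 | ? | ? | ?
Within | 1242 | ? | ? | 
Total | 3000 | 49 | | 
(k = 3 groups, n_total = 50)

df_between = 2, df_within = 47. MS_between = 879.0, MS_within = 26.43. F = 33.263, F_crit ≈ 3.195. Reject H₀.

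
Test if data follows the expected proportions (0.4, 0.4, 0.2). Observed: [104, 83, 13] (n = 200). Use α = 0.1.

Expected: [80.0, 80.0, 40.0]. χ² = 25.538. df = 2, critical = 4.605. Reject H₀.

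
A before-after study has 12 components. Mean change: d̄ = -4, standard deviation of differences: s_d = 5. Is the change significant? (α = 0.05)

t = d̄/(s_d/√n) = -4/(5/√12) = -2.771. df = 11, critical t = ±2.201. Reject H₀.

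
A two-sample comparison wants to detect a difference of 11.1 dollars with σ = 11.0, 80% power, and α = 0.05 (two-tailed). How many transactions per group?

n per group = 2(z_α/2 + z_β)²σ²/d² = 2×(1.96 + 0.84)²×11.0²/11.1² = 15.4 → n = 16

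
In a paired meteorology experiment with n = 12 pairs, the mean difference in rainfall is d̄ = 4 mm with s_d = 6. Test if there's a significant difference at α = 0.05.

t = d̄/(s_d/√n) = 4/(6/√12) = 2.309. df = 11, critical t = ±2.201. Reject H₀.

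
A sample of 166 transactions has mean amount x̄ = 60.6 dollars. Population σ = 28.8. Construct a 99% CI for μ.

CI = x̄ ± z*(σ/√n) = 60.6 ± 2.576(28.8/√166) = 60.6 ± 5.76 = (54.84, 66.36)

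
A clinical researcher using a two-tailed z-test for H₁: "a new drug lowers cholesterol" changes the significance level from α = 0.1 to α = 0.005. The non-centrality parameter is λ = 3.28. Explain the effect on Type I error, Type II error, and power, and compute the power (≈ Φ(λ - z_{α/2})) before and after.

Decreasing α from 0.1 to 0.005:
• Type I error rate decreases (α is the Type I rate by definition).
• Critical value moves from z_{α/2} = 1.645 to 2.807, so power = Φ(λ - z_{α/2}) goes from Φ(3.28 - 1.645) = 0.949 to Φ(3.28 - 2.807) = 0.682.
• Type II error rate β = 1 - power therefore increases (0.051 → 0.318).
Appropriate when false positives are costly — here, approving an ineffective drug — patients take a useless medication and may skip effective alternatives.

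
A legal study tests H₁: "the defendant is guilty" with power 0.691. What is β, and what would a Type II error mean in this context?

β = 1 - power = 1 - 0.691 = 0.309. A Type II error is failing to reject H₀ when H₀ is false (false negative) — here, failing to conclude that the defendant is guilty when in fact it is true. Consequence: acquitting a guilty person.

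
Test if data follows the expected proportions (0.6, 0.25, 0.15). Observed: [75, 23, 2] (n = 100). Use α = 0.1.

Expected: [60.0, 25.0, 15.0]. χ² = 15.177. df = 2, critical = 4.605. Reject H₀.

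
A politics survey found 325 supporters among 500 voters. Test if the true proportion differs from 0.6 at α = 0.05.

p̂ = 0.65, p₀ = 0.6. z = (p̂ - p₀)/√(p₀(1-p₀)/n) = 2.282. Critical: ±1.96. Reject H₀.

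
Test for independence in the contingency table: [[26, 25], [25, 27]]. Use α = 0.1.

χ² = 0.087. df = 1, critical = 2.706. Fail to reject H₀. No evidence of dependence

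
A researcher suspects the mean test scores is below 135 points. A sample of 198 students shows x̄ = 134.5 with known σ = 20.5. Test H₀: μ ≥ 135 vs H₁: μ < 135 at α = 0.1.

z = -0.343. Critical value: -1.28. Fail to reject H₀.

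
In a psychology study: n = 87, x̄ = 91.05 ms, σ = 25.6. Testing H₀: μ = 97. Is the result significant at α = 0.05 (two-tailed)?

z = (91.05 - 97)/(25.6/√87) = -2.168. Since |z| > 1.96, significant at α = 0.05.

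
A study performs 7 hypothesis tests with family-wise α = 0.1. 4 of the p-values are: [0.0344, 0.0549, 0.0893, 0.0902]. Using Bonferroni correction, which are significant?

Bonferroni α = 0.1/7 = 0.01429. None of the given p-values are significant.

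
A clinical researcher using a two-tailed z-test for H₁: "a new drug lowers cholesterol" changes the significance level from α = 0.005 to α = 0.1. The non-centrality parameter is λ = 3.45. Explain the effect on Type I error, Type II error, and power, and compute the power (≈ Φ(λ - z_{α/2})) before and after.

Increasing α from 0.005 to 0.1:
• Type I error rate increases (α is the Type I rate by definition).
• Critical value moves from z_{α/2} = 2.807 to 1.645, so power = Φ(λ - z_{α/2}) goes from Φ(3.45 - 2.807) = 0.74 to Φ(3.45 - 1.645) = 0.964.
• Type II error rate β = 1 - power therefore decreases (0.26 → 0.036).
Appropriate when false negatives are costly — here, shelving an effective drug — patients miss out on a treatment that would have helped.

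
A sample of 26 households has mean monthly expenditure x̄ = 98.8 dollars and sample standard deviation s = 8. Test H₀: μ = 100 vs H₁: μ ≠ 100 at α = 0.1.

t = (x̄ - μ₀)/(s/√n) = (98.8 - 100)/(8/√26) = -0.765. df = 25, critical t = ±1.708. Fail to reject H₀.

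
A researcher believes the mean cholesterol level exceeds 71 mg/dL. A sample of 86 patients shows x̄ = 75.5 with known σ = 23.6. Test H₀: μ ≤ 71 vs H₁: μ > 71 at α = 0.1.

z = 1.768. Critical value: 1.28. Reject H₀.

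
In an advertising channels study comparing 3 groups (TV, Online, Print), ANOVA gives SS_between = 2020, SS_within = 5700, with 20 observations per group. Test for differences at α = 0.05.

df_between = 2, df_within = 57. F = MS_between/MS_within = 1010.0/100.0 = 10.1. F_crit ≈ 3.159. Reject H₀. At least one mean differs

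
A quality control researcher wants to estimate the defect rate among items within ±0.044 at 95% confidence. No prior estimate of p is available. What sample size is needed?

Conservative approach: use p = 0.5 (maximizes p(1-p) = 0.25). n = z²(0.25)/E² = 1.96²×0.25/0.044² = 496.1 → n = 497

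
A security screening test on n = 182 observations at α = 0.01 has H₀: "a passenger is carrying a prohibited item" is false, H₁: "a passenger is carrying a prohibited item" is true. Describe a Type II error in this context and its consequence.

Type II error: failing to reject H₀ when it is false — concluding that a passenger is carrying a prohibited item is not supported when in fact it is. Consequence: letting a prohibited item through — security breach.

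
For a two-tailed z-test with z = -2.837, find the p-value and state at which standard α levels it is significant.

p = 2·P(Z > |-2.837|) = 2·(1 - Φ(2.837)) ≈ 0.0046. Significant at α = 0.1; Significant at α = 0.05; Significant at α = 0.01.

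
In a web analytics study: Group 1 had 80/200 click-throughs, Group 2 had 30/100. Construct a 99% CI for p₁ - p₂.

p̂₁ = 0.4, p̂₂ = 0.3. Difference = 0.1. CI = (-0.048, 0.248)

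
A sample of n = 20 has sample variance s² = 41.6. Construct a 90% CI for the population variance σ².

df = 19. χ²_{0.05} = 30.144, χ²_{0.95} = 10.117. CI for σ² = ((n-1)s²/χ²_{α/2}, (n-1)s²/χ²_{1-α/2}) = (19·41.6/30.144, 19·41.6/10.117) = (26.22, 78.13)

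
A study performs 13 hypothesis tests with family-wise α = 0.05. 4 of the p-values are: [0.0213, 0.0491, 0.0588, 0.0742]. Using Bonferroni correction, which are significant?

Bonferroni α = 0.05/13 = 0.00385. None of the given p-values are significant.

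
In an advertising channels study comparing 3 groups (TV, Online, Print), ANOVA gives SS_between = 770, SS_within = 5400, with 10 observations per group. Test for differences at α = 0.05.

df_between = 2, df_within = 27. F = MS_between/MS_within = 385.0/200.0 = 1.925. F_crit ≈ 3.354. Fail to reject H₀.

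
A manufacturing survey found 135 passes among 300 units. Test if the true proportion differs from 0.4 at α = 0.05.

p̂ = 0.45, p₀ = 0.4. z = (p̂ - p₀)/√(p₀(1-p₀)/n) = 1.768. Critical: ±1.96. Fail to reject H₀.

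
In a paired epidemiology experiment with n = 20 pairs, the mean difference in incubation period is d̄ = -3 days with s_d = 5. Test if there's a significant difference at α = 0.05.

t = d̄/(s_d/√n) = -3/(5/√20) = -2.683. df = 19, critical t = ±2.093. Reject H₀.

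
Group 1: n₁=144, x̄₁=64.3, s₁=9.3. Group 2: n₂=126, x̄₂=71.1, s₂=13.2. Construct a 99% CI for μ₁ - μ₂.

Difference = -6.8. SE = √(9.3²/144 + 13.2²/126) = 1.408. CI = (-10.43, -3.17)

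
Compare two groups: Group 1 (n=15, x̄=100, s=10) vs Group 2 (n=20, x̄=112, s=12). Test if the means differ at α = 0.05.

Pooled sp = 11.2. t = -3.138, df = 33. Critical t = ±2.035. Reject H₀.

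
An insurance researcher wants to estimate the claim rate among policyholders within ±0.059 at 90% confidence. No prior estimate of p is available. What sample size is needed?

Conservative approach: use p = 0.5 (maximizes p(1-p) = 0.25). n = z²(0.25)/E² = 1.645²×0.25/0.059² = 194.3 → n = 195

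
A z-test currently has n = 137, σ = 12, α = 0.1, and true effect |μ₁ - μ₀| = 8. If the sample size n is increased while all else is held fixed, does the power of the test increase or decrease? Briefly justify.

Power increases: a larger n shrinks the standard error σ/√n, moving the sampling distribution under H₁ further from the critical value.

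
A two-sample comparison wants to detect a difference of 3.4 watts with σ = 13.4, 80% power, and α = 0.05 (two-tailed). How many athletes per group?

n per group = 2(z_α/2 + z_β)²σ²/d² = 2×(1.96 + 0.84)²×13.4²/3.4² = 243.6 → n = 244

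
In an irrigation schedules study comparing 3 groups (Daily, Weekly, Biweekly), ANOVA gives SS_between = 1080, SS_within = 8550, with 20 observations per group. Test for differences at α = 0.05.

df_between = 2, df_within = 57. F = MS_between/MS_within = 540.0/150.0 = 3.6. F_crit ≈ 3.159. Reject H₀. At least one mean differs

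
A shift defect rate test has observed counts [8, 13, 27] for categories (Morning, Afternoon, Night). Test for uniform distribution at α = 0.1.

Expected = 16 each. χ² = Σ(O-E)²/E = 12.125. df = 2, critical value = 4.605. Reject H₀.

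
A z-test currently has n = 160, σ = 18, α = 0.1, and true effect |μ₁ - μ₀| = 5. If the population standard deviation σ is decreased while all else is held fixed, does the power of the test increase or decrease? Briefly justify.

Power increases: a smaller σ shrinks the standard error σ/√n, moving the sampling distribution under H₁ further from the critical value.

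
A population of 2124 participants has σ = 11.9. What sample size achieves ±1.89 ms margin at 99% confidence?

Without FPC: n₀ = (2.576×11.9/1.89)² = 263.064. With FPC: n = n₀N/(n₀+N-1) = 234.2 → n = 235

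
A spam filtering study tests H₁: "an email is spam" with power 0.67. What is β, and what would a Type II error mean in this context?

β = 1 - power = 1 - 0.67 = 0.33. A Type II error is failing to reject H₀ when H₀ is false (false negative) — here, failing to conclude that an email is spam when in fact it is true. Consequence: a spam email lands in the inbox.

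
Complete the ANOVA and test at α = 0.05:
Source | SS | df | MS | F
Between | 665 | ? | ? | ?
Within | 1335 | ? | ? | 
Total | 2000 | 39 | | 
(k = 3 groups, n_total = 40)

df_between = 2, df_within = 37. MS_between = 332.5, MS_within = 36.08. F = 9.215, F_crit ≈ 3.252. Reject H₀.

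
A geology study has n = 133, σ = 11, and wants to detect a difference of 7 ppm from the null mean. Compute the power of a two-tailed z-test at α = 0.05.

SE = σ/√n = 11/√133 = 0.954. Non-centrality λ = d/SE = 7/0.954 = 7.339. Power ≈ Φ(λ - z_{α/2}) = Φ(7.339 - 1.96) = Φ(5.379) = 1.0.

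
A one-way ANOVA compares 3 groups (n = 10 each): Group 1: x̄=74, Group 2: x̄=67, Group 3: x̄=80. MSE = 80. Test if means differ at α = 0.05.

Grand mean = 73.67. SS_between = 846.67, MS_between = 423.33. F = 5.292, F_crit ≈ 3.354. Reject H₀.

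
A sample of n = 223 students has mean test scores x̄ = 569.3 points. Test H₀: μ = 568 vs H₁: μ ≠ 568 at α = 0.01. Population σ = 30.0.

z = (x̄ - μ₀)/(σ/√n) = (569.3 - 568)/(30.0/√223) = 0.647. Critical value: ±2.576. Since |0.647| ≤ 2.576, Fail to reject H₀.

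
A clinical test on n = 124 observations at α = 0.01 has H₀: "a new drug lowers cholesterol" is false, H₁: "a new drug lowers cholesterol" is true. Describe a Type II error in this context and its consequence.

Type II error: failing to reject H₀ when it is false — concluding that a new drug lowers cholesterol is not supported when in fact it is. Consequence: shelving an effective drug — patients miss out on a treatment that would have helped.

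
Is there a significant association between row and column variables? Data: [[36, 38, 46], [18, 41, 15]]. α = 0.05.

χ² = 11.614. df = 2, critical = 5.991. Reject H₀. Variables are dependent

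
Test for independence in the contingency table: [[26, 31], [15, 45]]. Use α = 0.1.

χ² = 5.457. df = 1, critical = 2.706. Reject H₀. Variables are dependent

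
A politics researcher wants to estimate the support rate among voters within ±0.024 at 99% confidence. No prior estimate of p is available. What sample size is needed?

Conservative approach: use p = 0.5 (maximizes p(1-p) = 0.25). n = z²(0.25)/E² = 2.576²×0.25/0.024² = 2880.1 → n = 2881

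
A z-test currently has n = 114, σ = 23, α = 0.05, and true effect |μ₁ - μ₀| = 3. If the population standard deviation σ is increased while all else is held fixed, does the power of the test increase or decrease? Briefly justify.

Power decreases: a larger σ inflates the standard error σ/√n, pulling the sampling distribution under H₁ back toward the critical value.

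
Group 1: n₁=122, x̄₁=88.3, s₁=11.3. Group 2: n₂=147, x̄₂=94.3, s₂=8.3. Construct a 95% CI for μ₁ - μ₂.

Difference = -6.0. SE = √(11.3²/122 + 8.3²/147) = 1.231. CI = (-8.41, -3.59)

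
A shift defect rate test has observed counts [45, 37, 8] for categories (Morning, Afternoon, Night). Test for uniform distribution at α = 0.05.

Expected = 30 each. χ² = Σ(O-E)²/E = 25.267. df = 2, critical value = 5.991. Reject H₀.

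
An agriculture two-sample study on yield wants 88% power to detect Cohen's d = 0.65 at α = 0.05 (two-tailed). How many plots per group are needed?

z_{α/2} = 1.96, z_β = Φ⁻¹(0.88) = 1.175. For medium effect (d = 0.65): n per group = 2(z_{α/2} + z_β)²/d² = 2(1.96 + 1.175)²/0.65² = 46.5 → 47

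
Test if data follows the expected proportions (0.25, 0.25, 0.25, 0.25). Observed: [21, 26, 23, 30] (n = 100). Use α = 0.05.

Expected: [25.0, 25.0, 25.0, 25.0]. χ² = 1.84. df = 3, critical = 7.815. Fail to reject H₀.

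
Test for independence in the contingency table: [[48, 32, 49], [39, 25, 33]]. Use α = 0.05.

χ² = 0.389. df = 2, critical = 5.991. Fail to reject H₀. No evidence of dependence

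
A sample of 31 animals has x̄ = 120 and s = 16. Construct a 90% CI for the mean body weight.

CI = x̄ ± t*(s/√n) = 120 ± 1.697(16/√31) = (115.12, 124.88)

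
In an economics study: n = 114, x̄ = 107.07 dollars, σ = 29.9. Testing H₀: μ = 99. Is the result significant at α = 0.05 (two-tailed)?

z = (107.07 - 99)/(29.9/√114) = 2.882. Since |z| > 1.96, significant at α = 0.05.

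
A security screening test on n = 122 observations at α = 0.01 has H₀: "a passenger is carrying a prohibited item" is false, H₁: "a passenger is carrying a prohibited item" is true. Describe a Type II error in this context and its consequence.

Type II error: failing to reject H₀ when it is false — concluding that a passenger is carrying a prohibited item is not supported when in fact it is. Consequence: letting a prohibited item through — security breach.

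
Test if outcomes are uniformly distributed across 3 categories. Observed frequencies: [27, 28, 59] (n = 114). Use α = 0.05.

Expected = 38 each. χ² = Σ(O-E)²/E = 17.421. df = 2, critical value = 5.991. Reject H₀.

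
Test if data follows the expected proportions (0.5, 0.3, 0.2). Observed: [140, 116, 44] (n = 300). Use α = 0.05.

Expected: [150.0, 90.0, 60.0]. χ² = 12.444. df = 2, critical = 5.991. Reject H₀.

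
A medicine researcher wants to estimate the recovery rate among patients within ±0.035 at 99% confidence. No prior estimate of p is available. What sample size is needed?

Conservative approach: use p = 0.5 (maximizes p(1-p) = 0.25). n = z²(0.25)/E² = 2.576²×0.25/0.035² = 1354.2 → n = 1355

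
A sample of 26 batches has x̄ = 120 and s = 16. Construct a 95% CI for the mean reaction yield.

CI = x̄ ± t*(s/√n) = 120 ± 2.06(16/√26) = (113.54, 126.46)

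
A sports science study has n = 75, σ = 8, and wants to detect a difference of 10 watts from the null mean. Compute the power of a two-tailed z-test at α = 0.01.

SE = σ/√n = 8/√75 = 0.924. Non-centrality λ = d/SE = 10/0.924 = 10.825. Power ≈ Φ(λ - z_{α/2}) = Φ(10.825 - 2.576) = Φ(8.249) = 1.0.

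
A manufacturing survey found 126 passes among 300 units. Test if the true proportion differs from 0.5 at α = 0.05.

p̂ = 0.42, p₀ = 0.5. z = (p̂ - p₀)/√(p₀(1-p₀)/n) = -2.771. Critical: ±1.96. Reject H₀.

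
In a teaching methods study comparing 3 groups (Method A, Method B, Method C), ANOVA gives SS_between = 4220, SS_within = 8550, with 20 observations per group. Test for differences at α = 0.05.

df_between = 2, df_within = 57. F = MS_between/MS_within = 2110.0/150.0 = 14.067. F_crit ≈ 3.159. Reject H₀. At least one mean differs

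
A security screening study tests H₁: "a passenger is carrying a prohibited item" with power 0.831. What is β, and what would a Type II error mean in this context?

β = 1 - power = 1 - 0.831 = 0.169. A Type II error is failing to reject H₀ when H₀ is false (false negative) — here, failing to conclude that a passenger is carrying a prohibited item when in fact it is true. Consequence: letting a prohibited item through — security breach.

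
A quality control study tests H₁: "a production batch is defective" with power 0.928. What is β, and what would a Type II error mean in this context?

β = 1 - power = 1 - 0.928 = 0.072. A Type II error is failing to reject H₀ when H₀ is false (false negative) — here, failing to conclude that a production batch is defective when in fact it is true. Consequence: shipping a defective batch — faulty products reach customers.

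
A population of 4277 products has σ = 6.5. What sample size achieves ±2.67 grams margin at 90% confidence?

Without FPC: n₀ = (1.645×6.5/2.67)² = 16.037. With FPC: n = n₀N/(n₀+N-1) = 16.0 → n = 16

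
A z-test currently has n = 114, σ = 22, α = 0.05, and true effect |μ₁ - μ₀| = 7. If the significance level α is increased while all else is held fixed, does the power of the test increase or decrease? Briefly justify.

Power increases: a larger α lowers the critical value, so more of the H₁ sampling distribution falls in the rejection region.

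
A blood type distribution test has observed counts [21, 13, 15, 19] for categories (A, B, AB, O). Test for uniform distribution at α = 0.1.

Expected = 17 each. χ² = Σ(O-E)²/E = 2.353. df = 3, critical value = 6.251. Fail to reject H₀.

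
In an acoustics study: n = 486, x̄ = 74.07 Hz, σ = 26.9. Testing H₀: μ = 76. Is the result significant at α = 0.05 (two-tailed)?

z = (74.07 - 76)/(26.9/√486) = -1.582. Since |z| ≤ 1.96, not significant at α = 0.05.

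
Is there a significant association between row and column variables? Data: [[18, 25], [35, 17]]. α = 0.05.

χ² = 6.179. df = 1, critical = 3.841. Reject H₀. Variables are dependent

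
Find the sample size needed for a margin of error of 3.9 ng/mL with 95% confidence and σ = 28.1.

n = (z*σ/E)² = (1.96×28.1/3.9)² = 199.4 → n = 200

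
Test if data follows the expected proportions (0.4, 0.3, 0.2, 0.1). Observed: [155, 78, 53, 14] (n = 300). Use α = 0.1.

Expected: [120.0, 90.0, 60.0, 30.0]. χ² = 21.158. df = 3, critical = 6.251. Reject H₀.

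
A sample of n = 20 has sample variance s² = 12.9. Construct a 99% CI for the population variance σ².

df = 19. χ²_{0.005} = 38.582, χ²_{0.995} = 6.844. CI for σ² = ((n-1)s²/χ²_{α/2}, (n-1)s²/χ²_{1-α/2}) = (19·12.9/38.582, 19·12.9/6.844) = (6.35, 35.81)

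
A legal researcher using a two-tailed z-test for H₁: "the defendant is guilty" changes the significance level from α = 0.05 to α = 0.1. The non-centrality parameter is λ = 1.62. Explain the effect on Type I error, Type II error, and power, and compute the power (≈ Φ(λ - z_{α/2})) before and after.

Increasing α from 0.05 to 0.1:
• Type I error rate increases (α is the Type I rate by definition).
• Critical value moves from z_{α/2} = 1.96 to 1.645, so power = Φ(λ - z_{α/2}) goes from Φ(1.62 - 1.96) = 0.367 to Φ(1.62 - 1.645) = 0.49.
• Type II error rate β = 1 - power therefore decreases (0.633 → 0.51).
Appropriate when false negatives are costly — here, acquitting a guilty person.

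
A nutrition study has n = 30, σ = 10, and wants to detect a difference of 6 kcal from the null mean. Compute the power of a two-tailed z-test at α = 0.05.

SE = σ/√n = 10/√30 = 1.826. Non-centrality λ = d/SE = 6/1.826 = 3.286. Power ≈ Φ(λ - z_{α/2}) = Φ(3.286 - 1.96) = Φ(1.326) = 0.908.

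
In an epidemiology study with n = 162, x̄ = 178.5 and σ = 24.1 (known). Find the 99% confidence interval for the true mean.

CI = x̄ ± z*(σ/√n) = 178.5 ± 2.576(24.1/√162) = 178.5 ± 4.88 = (173.62, 183.38)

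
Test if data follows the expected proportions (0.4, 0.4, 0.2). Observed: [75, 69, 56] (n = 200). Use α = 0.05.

Expected: [80.0, 80.0, 40.0]. χ² = 8.225. df = 2, critical = 5.991. Reject H₀.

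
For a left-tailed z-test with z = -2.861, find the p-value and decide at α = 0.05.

p = P(Z < -2.861) = Φ(-2.861) ≈ 0.0021. Since p < 0.05, reject H₀ (significant) at α = 0.05.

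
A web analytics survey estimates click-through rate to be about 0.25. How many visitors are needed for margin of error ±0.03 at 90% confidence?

n = z²p(1-p)/E² = 1.645²×0.25×0.75/0.03² = 563.8 → n = 564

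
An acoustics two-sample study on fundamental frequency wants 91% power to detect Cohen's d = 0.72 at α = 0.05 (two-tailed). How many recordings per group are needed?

z_{α/2} = 1.96, z_β = Φ⁻¹(0.91) = 1.341. For medium effect (d = 0.72): n per group = 2(z_{α/2} + z_β)²/d² = 2(1.96 + 1.341)²/0.72² = 42.04 → 43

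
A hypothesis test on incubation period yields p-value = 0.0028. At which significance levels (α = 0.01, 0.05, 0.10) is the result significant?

p = 0.0028. Significant at: α = 0.01, 0.05, 0.1.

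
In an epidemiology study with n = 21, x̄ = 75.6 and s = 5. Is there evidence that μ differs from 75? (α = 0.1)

t = (x̄ - μ₀)/(s/√n) = (75.6 - 75)/(5/√21) = 0.55. df = 20, critical t = ±1.725. Fail to reject H₀.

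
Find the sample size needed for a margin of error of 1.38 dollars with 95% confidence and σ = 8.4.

n = (z*σ/E)² = (1.96×8.4/1.38)² = 142.3 → n = 143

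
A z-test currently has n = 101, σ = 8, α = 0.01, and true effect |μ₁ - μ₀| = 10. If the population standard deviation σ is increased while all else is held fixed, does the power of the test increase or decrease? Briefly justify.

Power decreases: a larger σ inflates the standard error σ/√n, pulling the sampling distribution under H₁ back toward the critical value.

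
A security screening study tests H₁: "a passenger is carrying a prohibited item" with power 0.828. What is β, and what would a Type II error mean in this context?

β = 1 - power = 1 - 0.828 = 0.172. A Type II error is failing to reject H₀ when H₀ is false (false negative) — here, failing to conclude that a passenger is carrying a prohibited item when in fact it is true. Consequence: letting a prohibited item through — security breach.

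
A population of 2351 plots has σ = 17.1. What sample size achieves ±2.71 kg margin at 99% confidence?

Without FPC: n₀ = (2.576×17.1/2.71)² = 264.208. With FPC: n = n₀N/(n₀+N-1) = 237.6 → n = 238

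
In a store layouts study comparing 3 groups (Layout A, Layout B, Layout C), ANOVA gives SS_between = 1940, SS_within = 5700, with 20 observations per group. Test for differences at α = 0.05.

df_between = 2, df_within = 57. F = MS_between/MS_within = 970.0/100.0 = 9.7. F_crit ≈ 3.159. Reject H₀. At least one mean differs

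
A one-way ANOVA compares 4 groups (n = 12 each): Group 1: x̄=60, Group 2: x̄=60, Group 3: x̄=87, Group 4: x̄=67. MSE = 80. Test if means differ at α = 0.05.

Grand mean = 68.5. SS_between = 5868.0, MS_between = 1956.0. F = 24.45, F_crit ≈ 2.816. Reject H₀.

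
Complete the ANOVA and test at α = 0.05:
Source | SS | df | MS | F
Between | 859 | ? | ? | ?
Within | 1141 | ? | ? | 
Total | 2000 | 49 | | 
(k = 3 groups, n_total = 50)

df_between = 2, df_within = 47. MS_between = 429.5, MS_within = 24.28. F = 17.692, F_crit ≈ 3.195. Reject H₀.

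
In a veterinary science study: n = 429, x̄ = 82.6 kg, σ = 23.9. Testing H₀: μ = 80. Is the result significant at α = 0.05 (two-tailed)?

z = (82.6 - 80)/(23.9/√429) = 2.253. Since |z| > 1.96, significant at α = 0.05.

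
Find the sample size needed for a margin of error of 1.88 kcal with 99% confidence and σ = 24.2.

n = (z*σ/E)² = (2.576×24.2/1.88)² = 1099.5 → n = 1100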